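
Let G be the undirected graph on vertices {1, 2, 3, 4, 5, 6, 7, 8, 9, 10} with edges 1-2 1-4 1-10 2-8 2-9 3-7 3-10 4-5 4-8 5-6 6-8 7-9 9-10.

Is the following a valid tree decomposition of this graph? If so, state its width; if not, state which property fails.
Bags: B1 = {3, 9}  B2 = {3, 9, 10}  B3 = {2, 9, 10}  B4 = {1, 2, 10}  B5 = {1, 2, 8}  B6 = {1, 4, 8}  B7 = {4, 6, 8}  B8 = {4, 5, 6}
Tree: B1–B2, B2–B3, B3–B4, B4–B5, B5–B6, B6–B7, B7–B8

No — vertex 7 appears in no bag.

A tree decomposition must satisfy three properties: every vertex lies in some bag; for every edge, both endpoints lie together in some bag; and for every vertex, the bags containing it form a connected subtree. Here vertex 7 appears in no bag, so the decomposition is invalid.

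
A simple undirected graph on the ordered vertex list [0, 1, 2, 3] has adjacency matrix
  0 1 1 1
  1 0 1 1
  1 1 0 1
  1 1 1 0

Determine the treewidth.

3

A width-3 tree decomposition is:
Bags: B1 = {0, 1, 2, 3}
Tree: (single bag)
A single bag containing all 4 vertices is trivially a valid decomposition of width 3. For the lower bound, the 4 vertices {0, 1, 2, 3} are pairwise adjacent, and any tree decomposition puts a clique entirely inside one bag — forcing width ≥ 3. The upper and lower bounds meet at 3, so that is the treewidth.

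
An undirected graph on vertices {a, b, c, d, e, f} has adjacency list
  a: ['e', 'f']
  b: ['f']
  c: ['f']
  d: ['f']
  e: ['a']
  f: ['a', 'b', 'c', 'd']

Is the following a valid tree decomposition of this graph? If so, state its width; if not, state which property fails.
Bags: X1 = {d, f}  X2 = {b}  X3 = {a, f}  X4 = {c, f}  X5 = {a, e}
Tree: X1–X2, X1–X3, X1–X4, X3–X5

A tree decomposition must satisfy three properties: every vertex lies in some bag; for every edge, both endpoints lie together in some bag; and for every vertex, the bags containing it form a connected subtree. Here edge (f,b) lies in no bag, so the decomposition is invalid.

No — edge (f,b) lies in no bag.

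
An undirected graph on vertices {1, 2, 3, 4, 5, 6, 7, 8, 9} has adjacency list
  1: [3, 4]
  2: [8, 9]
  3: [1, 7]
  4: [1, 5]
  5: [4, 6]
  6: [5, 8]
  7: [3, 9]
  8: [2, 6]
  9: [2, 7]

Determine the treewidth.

2

A width-2 tree decomposition is:
Bags: B1 = {1, 4, 5}  B2 = {1, 5, 6}  B3 = {1, 6, 8}  B4 = {1, 2, 8}  B5 = {1, 2, 9}  B6 = {1, 7, 9}  B7 = {1, 3, 7}
Tree: B1–B2, B2–B3, B3–B4, B4–B5, B5–B6, B6–B7
Every bag has size at most 3, so the width is 3 − 1 = 2 and tw(G) ≤ 2. The edges 1–4–5–6–8–2–9–7–3–1 form a cycle, so G is not a tree and its treewidth is at least 2. Therefore the treewidth is 2.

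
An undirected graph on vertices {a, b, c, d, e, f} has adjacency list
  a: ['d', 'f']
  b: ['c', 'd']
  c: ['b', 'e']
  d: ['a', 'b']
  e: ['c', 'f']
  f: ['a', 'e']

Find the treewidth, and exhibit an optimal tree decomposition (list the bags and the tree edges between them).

The largest bag has 3 vertices, giving width 2; this decomposition certifies tw(G) ≤ 2. The edges e–f–a–d–b–c–e form a cycle, so G is not a tree and its treewidth is at least 2. Combining the bounds, tw(G) = 2.

Treewidth 2.
One such decomposition:
Bags: B1 = {a, e, f}  B2 = {a, d, e}  B3 = {b, d, e}  B4 = {b, c, e}
Tree: B1–B2, B2–B3, B3–B4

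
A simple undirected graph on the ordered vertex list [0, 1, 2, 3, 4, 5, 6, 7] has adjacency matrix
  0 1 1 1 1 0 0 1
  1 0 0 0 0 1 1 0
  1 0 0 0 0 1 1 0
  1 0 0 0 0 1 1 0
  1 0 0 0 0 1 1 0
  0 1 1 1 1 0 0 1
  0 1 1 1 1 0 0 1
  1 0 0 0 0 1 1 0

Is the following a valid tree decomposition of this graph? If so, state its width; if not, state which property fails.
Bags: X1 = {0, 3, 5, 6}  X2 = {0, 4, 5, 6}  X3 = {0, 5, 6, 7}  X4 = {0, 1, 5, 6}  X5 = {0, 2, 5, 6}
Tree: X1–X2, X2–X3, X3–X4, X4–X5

Vertex coverage: the bags together contain {0, 1, 2, 3, 4, 5, 6, 7}, the full vertex set. Edge coverage: each edge of G has both endpoints in at least one bag. Running intersection: for every vertex, the bags containing it form a connected subtree. All three properties hold, so this is a valid tree decomposition of width max|bag| − 1 = 3, and hence tw(G) ≤ 3.

Yes; width 3.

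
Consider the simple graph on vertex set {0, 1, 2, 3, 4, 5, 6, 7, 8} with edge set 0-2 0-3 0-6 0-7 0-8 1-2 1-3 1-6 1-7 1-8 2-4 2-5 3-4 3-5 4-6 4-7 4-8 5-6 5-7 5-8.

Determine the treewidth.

A width-4 tree decomposition is:
Bags: B1 = {0, 1, 2, 4, 5}  B2 = {0, 1, 4, 5, 8}  B3 = {0, 1, 4, 5, 7}  B4 = {0, 1, 3, 4, 5}  B5 = {0, 1, 4, 5, 6}
Tree: B1–B2, B2–B3, B3–B4, B4–B5
The largest bag has 5 vertices, giving width 4; this decomposition certifies tw(G) ≤ 4. For the lower bound: the 5 vertex sets {2,5}, {1,8}, {4,7}, {0}, {3} are disjoint, each induces a connected subgraph, and every pair is joined by at least one edge of G. Contracting each set to a single vertex therefore yields K_{5} as a minor, and since treewidth is minor-monotone, tw(G) ≥ tw(K_{5}) = 4. Combining the bounds, tw(G) = 4.

4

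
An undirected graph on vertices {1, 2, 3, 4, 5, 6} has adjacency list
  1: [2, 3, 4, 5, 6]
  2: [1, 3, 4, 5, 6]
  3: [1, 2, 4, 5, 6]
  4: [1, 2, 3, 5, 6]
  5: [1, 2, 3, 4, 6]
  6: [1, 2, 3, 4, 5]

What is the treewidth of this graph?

5

A width-5 tree decomposition is:
Bags: B1 = {1, 2, 3, 4, 5, 6}
Tree: (single bag)
With just one bag of size 6, the width is 6 − 1 = 5, so tw(G) ≤ 5. For the lower bound, the 6 vertices {1, 2, 3, 4, 5, 6} are pairwise adjacent, and any tree decomposition puts a clique entirely inside one bag — forcing width ≥ 5. Therefore the treewidth is 5.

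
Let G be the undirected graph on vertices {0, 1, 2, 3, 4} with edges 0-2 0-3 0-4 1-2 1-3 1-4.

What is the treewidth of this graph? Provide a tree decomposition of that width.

The largest bag has 3 vertices, giving width 2; this decomposition certifies tw(G) ≤ 2. For the lower bound, G contains the cycle 3–1–4–0–3, so G is not a forest; only forests have treewidth ≤ 1, hence tw(G) ≥ 2. The upper and lower bounds meet at 2, so that is the treewidth.

Treewidth 2.
One such decomposition:
Bags: B1 = {0, 1, 3}  B2 = {0, 1, 4}  B3 = {0, 1, 2}
Tree: B1–B2, B2–B3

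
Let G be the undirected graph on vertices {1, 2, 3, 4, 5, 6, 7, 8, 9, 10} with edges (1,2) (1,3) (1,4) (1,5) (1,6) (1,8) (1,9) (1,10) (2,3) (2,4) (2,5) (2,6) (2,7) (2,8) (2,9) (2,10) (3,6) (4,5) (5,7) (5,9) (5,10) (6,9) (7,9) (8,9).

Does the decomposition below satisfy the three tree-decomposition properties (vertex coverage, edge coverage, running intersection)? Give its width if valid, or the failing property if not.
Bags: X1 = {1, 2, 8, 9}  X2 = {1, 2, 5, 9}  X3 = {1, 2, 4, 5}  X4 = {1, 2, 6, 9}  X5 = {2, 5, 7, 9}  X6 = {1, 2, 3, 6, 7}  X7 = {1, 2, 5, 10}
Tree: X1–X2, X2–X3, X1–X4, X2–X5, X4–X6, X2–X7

No — bags containing vertex 7 are not connected in the tree.

A tree decomposition must satisfy three properties: every vertex lies in some bag; for every edge, both endpoints lie together in some bag; and for every vertex, the bags containing it form a connected subtree. Here bags containing vertex 7 are not connected in the tree, so the decomposition is invalid.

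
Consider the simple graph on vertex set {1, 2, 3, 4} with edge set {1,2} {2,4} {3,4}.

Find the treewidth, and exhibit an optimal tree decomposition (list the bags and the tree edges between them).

The largest bag has 2 vertices, giving width 1; this decomposition certifies tw(G) ≤ 1. Since G has at least one edge (e.g. 1–2), it is not an edgeless graph, so tw(G) ≥ 1. Hence tw(G) = 1 exactly.

Treewidth 1.
Bags: B1 = {1, 2}  B2 = {2, 4}  B3 = {3, 4}
Tree: B1–B2, B2–B3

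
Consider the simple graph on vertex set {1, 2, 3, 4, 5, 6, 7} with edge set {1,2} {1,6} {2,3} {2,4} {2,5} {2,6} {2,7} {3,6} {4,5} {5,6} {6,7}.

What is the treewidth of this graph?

A width-2 tree decomposition is:
Bags: B1 = {2, 5, 6}  B2 = {2, 3, 6}  B3 = {1, 2, 6}  B4 = {2, 4, 5}  B5 = {2, 6, 7}
Tree: B1–B2, B1–B3, B1–B4, B2–B5
Each bag holds 3 vertices, so the decomposition has width 2, which upper-bounds the treewidth. On the other hand G contains the 3-clique {2, 4, 5}. A clique must lie in a single bag of any decomposition, so no decomposition can have width below 2. Combining the bounds, tw(G) = 2.

2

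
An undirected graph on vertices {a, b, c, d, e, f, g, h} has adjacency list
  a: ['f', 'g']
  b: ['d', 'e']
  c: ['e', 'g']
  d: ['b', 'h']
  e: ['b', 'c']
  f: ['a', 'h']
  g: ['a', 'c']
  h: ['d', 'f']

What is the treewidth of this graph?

2

A width-2 tree decomposition is:
Bags: B1 = {b, c, e}  B2 = {b, c, g}  B3 = {a, b, g}  B4 = {a, b, f}  B5 = {b, f, h}  B6 = {b, d, h}
Tree: B1–B2, B2–B3, B3–B4, B4–B5, B5–B6
Each bag holds 3 vertices, so the decomposition has width 2, which upper-bounds the treewidth. For the lower bound, G contains the cycle b–e–c–g–a–f–h–d–b, so G is not a forest; only forests have treewidth ≤ 1, hence tw(G) ≥ 2. Hence tw(G) = 2 exactly.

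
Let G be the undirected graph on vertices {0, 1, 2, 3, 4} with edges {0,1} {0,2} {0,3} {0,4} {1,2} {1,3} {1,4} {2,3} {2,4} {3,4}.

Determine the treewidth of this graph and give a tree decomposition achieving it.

A single bag containing all 5 vertices is trivially a valid decomposition of width 4. For the lower bound, the 5 vertices {0, 1, 2, 3, 4} are pairwise adjacent, and any tree decomposition puts a clique entirely inside one bag — forcing width ≥ 4. The upper and lower bounds meet at 4, so that is the treewidth.

Treewidth 4.
One optimal decomposition is:
Bags: B1 = {0, 1, 2, 3, 4}
Tree: (single bag)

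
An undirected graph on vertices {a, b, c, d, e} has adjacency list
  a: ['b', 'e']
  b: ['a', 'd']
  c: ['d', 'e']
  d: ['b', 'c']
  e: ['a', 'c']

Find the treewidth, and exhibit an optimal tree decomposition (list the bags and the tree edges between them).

Every bag has size at most 3, so the width is 3 − 1 = 2 and tw(G) ≤ 2. Since e–c–d–b–a–e is a cycle in G, G is not acyclic. Forests are exactly the graphs of treewidth ≤ 1, so tw(G) ≥ 2. Combining the bounds, tw(G) = 2.

Treewidth 2.
One optimal decomposition is:
Bags: B1 = {c, d, e}  B2 = {b, d, e}  B3 = {a, b, e}
Tree: B1–B2, B2–B3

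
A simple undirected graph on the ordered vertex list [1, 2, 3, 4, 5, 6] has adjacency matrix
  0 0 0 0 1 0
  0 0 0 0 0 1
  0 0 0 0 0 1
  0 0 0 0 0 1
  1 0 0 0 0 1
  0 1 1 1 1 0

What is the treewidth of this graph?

A width-1 tree decomposition is:
Bags: B1 = {3, 6}  B2 = {5, 6}  B3 = {4, 6}  B4 = {2, 6}  B5 = {1, 5}
Tree: B1–B2, B1–B3, B2–B4, B2–B5
Every bag has size at most 2, so the width is 2 − 1 = 1 and tw(G) ≤ 1. Any graph with an edge has treewidth ≥ 1, and G has the edge 6–3. Combining the bounds, tw(G) = 1.

1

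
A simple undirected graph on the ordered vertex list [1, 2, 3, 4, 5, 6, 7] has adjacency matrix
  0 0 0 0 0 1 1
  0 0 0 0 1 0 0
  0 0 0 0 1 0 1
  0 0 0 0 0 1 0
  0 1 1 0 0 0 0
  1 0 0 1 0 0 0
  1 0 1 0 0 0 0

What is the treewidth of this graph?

1

A width-1 tree decomposition is:
Bags: B1 = {4, 6}  B2 = {1, 6}  B3 = {1, 7}  B4 = {3, 7}  B5 = {3, 5}  B6 = {2, 5}
Tree: B1–B2, B2–B3, B3–B4, B4–B5, B5–B6
The largest bag has 2 vertices, giving width 1; this decomposition certifies tw(G) ≤ 1. Any graph with an edge has treewidth ≥ 1, and G has the edge 4–6. Hence tw(G) = 1 exactly.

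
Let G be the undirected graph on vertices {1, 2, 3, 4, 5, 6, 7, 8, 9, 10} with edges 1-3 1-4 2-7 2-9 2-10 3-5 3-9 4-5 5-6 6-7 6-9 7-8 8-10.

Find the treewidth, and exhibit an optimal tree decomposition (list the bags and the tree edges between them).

Each bag holds 3 vertices, so the decomposition has width 2, which upper-bounds the treewidth. For the lower bound, G contains the cycle 10–8–7–2–10, so G is not a forest; only forests have treewidth ≤ 1, hence tw(G) ≥ 2. The upper and lower bounds meet at 2, so that is the treewidth.

Treewidth 2.
One optimal decomposition is:
Bags: B1 = {2, 8, 10}  B2 = {2, 7, 8}  B3 = {2, 7, 9}  B4 = {6, 7, 9}  B5 = {3, 6, 9}  B6 = {3, 5, 6}  B7 = {1, 3, 5}  B8 = {1, 4, 5}
Tree: B1–B2, B2–B3, B3–B4, B4–B5, B5–B6, B6–B7, B7–B8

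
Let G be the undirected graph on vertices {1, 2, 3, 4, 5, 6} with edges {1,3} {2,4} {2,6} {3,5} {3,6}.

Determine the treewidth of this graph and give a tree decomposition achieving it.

Each bag holds 2 vertices, so the decomposition has width 1, which upper-bounds the treewidth. Since G has at least one edge (e.g. 6–3), it is not an edgeless graph, so tw(G) ≥ 1. The upper and lower bounds meet at 1, so that is the treewidth.

Treewidth 1.
One such decomposition:
Bags: B1 = {3, 6}  B2 = {2, 6}  B3 = {3, 5}  B4 = {2, 4}  B5 = {1, 3}
Tree: B1–B2, B1–B3, B2–B4, B1–B5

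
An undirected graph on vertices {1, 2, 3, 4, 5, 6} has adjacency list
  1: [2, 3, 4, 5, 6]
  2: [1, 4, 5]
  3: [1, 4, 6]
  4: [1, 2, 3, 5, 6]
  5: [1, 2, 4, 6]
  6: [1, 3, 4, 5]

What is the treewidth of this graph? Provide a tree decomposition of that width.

The largest bag has 4 vertices, giving width 3; this decomposition certifies tw(G) ≤ 3. On the other hand G contains the 4-clique {1, 3, 4, 6}. A clique must lie in a single bag of any decomposition, so no decomposition can have width below 3. Therefore the treewidth is 3.

Treewidth 3.
Bags: B1 = {1, 3, 4, 6}  B2 = {1, 4, 5, 6}  B3 = {1, 2, 4, 5}
Tree: B1–B2, B2–B3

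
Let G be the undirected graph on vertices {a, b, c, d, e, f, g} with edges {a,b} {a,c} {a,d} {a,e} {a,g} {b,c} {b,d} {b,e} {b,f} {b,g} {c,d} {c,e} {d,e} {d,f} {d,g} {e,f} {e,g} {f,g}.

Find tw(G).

A width-4 tree decomposition is:
Bags: B1 = {b, d, e, f, g}  B2 = {a, b, d, e, g}  B3 = {a, b, c, d, e}
Tree: B1–B2, B2–B3
The largest bag has 5 vertices, giving width 4; this decomposition certifies tw(G) ≤ 4. For the lower bound, the 5 vertices {b, d, e, f, g} are pairwise adjacent, and any tree decomposition puts a clique entirely inside one bag — forcing width ≥ 4. Combining the bounds, tw(G) = 4.

4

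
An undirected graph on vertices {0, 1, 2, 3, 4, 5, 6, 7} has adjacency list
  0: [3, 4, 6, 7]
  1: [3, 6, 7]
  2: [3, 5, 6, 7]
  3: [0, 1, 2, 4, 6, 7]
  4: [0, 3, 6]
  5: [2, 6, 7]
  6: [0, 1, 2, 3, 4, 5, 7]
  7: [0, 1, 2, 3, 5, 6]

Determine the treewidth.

3

A width-3 tree decomposition is:
Bags: B1 = {2, 3, 6, 7}  B2 = {0, 3, 6, 7}  B3 = {2, 5, 6, 7}  B4 = {1, 3, 6, 7}  B5 = {0, 3, 4, 6}
Tree: B1–B2, B1–B3, B1–B4, B2–B5
Each bag holds 4 vertices, so the decomposition has width 3, which upper-bounds the treewidth. Conversely, {0, 3, 4, 6} is a clique of size 4, and the vertices of any clique must share a bag in every tree decomposition; so some bag has ≥ 4 vertices and tw(G) ≥ 3. Combining the bounds, tw(G) = 3.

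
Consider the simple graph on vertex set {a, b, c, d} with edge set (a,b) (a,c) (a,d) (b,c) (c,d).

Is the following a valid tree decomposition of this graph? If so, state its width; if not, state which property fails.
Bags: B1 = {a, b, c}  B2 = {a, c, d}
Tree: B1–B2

Every vertex of G appears in some bag (union = {a, b, c, d}); every edge is covered by a bag; and for each vertex v the set of bags containing v is connected in the bag tree. The decomposition is therefore valid. The largest bag has 3 vertices, so the width is 2.

Yes; width 2.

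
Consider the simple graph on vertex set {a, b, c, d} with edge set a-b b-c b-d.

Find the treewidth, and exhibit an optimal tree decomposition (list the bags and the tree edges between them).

Each bag holds 2 vertices, so the decomposition has width 1, which upper-bounds the treewidth. Since G has at least one edge (e.g. d–b), it is not an edgeless graph, so tw(G) ≥ 1. The upper and lower bounds meet at 1, so that is the treewidth.

Treewidth 1.
One such decomposition:
Bags: B1 = {b, d}  B2 = {a, b}  B3 = {b, c}
Tree: B1–B2, B2–B3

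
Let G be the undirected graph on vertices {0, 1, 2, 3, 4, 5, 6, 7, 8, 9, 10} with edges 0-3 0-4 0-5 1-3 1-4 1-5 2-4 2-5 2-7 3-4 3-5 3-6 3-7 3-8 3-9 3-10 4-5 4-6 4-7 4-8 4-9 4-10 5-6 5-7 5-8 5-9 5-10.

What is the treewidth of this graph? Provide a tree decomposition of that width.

Treewidth 3.
One such decomposition:
Bags: B1 = {1, 3, 4, 5}  B2 = {3, 4, 5, 7}  B3 = {2, 4, 5, 7}  B4 = {3, 4, 5, 8}  B5 = {0, 3, 4, 5}  B6 = {3, 4, 5, 9}  B7 = {3, 4, 5, 6}  B8 = {3, 4, 5, 10}
Tree: B1–B2, B2–B3, B2–B4, B1–B5, B4–B6, B5–B7, B6–B8

The largest bag has 4 vertices, giving width 3; this decomposition certifies tw(G) ≤ 3. On the other hand G contains the 4-clique {2, 4, 5, 7}. A clique must lie in a single bag of any decomposition, so no decomposition can have width below 3. Hence tw(G) = 3 exactly.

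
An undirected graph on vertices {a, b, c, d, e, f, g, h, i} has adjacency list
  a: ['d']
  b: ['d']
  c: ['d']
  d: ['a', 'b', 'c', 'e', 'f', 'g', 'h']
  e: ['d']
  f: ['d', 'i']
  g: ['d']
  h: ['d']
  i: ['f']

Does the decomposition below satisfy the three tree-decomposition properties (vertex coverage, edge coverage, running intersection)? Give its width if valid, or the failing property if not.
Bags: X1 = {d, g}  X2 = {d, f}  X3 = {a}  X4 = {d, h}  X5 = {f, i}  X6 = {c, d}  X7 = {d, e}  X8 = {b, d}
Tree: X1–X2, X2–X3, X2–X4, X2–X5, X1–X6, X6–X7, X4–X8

A tree decomposition must satisfy three properties: every vertex lies in some bag; for every edge, both endpoints lie together in some bag; and for every vertex, the bags containing it form a connected subtree. Here edge (d,a) lies in no bag, so the decomposition is invalid.

No — edge (d,a) lies in no bag.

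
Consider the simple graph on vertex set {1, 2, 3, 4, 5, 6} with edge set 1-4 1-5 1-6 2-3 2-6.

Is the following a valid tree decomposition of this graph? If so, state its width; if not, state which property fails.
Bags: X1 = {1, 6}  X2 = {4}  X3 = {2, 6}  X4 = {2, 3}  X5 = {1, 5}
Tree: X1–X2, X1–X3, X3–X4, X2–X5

No — edge (1,4) lies in no bag.

A tree decomposition must satisfy three properties: every vertex lies in some bag; for every edge, both endpoints lie together in some bag; and for every vertex, the bags containing it form a connected subtree. Here edge (1,4) lies in no bag, so the decomposition is invalid.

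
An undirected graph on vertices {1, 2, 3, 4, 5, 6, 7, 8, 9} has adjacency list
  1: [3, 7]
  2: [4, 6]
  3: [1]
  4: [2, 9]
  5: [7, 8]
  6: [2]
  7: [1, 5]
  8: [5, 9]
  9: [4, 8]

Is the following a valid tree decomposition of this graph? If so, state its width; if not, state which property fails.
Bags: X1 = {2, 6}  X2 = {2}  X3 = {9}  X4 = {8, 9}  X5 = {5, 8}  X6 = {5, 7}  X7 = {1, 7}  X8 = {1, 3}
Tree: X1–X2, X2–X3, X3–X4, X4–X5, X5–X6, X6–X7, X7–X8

No — vertex 4 appears in no bag.

A tree decomposition must satisfy three properties: every vertex lies in some bag; for every edge, both endpoints lie together in some bag; and for every vertex, the bags containing it form a connected subtree. Here vertex 4 appears in no bag, so the decomposition is invalid.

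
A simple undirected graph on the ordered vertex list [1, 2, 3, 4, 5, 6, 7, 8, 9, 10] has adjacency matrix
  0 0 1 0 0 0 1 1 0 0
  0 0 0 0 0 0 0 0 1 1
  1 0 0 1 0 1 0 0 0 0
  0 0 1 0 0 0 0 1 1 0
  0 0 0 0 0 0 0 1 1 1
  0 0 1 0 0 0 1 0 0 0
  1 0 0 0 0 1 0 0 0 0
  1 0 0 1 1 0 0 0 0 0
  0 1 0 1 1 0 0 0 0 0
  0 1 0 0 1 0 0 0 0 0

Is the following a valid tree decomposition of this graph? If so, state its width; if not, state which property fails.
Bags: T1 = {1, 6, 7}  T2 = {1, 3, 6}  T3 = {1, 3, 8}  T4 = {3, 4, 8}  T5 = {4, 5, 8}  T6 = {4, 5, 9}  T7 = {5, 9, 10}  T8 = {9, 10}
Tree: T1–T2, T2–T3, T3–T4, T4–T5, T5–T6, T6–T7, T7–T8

A tree decomposition must satisfy three properties: every vertex lies in some bag; for every edge, both endpoints lie together in some bag; and for every vertex, the bags containing it form a connected subtree. Here vertex 2 appears in no bag, so the decomposition is invalid.

No — vertex 2 appears in no bag.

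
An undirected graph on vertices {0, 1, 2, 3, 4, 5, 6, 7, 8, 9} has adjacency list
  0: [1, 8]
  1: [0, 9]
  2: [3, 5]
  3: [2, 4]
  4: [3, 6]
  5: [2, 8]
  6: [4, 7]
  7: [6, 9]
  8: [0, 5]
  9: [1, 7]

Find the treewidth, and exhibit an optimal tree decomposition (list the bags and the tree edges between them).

Treewidth 2.
One optimal decomposition is:
Bags: B1 = {3, 4, 6}  B2 = {3, 6, 7}  B3 = {3, 7, 9}  B4 = {1, 3, 9}  B5 = {0, 1, 3}  B6 = {0, 3, 8}  B7 = {3, 5, 8}  B8 = {2, 3, 5}
Tree: B1–B2, B2–B3, B3–B4, B4–B5, B5–B6, B6–B7, B7–B8

The largest bag has 3 vertices, giving width 2; this decomposition certifies tw(G) ≤ 2. The edges 3–4–6–7–9–1–0–8–5–2–3 form a cycle, so G is not a tree and its treewidth is at least 2. The upper and lower bounds meet at 2, so that is the treewidth.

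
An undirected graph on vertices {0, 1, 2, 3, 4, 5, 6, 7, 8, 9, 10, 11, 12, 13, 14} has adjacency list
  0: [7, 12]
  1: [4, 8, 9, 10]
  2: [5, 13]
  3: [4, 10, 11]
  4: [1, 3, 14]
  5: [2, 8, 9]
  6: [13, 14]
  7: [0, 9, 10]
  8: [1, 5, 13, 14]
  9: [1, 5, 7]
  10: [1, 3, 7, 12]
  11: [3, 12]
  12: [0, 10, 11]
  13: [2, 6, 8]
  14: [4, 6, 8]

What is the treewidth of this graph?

3

A width-3 tree decomposition is:
Bags: B1 = {2, 5, 6, 13}  B2 = {5, 6, 8, 13}  B3 = {5, 6, 8, 14}  B4 = {5, 8, 9, 14}  B5 = {1, 8, 9, 14}  B6 = {1, 4, 9, 14}  B7 = {1, 4, 7, 9}  B8 = {1, 4, 7, 10}  B9 = {3, 4, 7, 10}  B10 = {0, 3, 7, 10}  B11 = {0, 3, 10, 12}  B12 = {0, 3, 11, 12}
Tree: B1–B2, B2–B3, B3–B4, B4–B5, B5–B6, B6–B7, B7–B8, B8–B9, B9–B10, B10–B11, B11–B12
Each bag holds 4 vertices, so the decomposition has width 3, which upper-bounds the treewidth. For the lower bound: the 4 vertex sets {2,6,13}, {5}, {8}, {1,4,9,14} are disjoint, each induces a connected subgraph, and every pair is joined by at least one edge of G. Contracting each set to a single vertex therefore yields K_{4} as a minor, and since treewidth is minor-monotone, tw(G) ≥ tw(K_{4}) = 3. Combining the bounds, tw(G) = 3.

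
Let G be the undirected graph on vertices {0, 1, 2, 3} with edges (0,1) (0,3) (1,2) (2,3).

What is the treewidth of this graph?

A width-2 tree decomposition is:
Bags: B1 = {0, 2, 3}  B2 = {0, 1, 2}
Tree: B1–B2
Every bag has size at most 3, so the width is 3 − 1 = 2 and tw(G) ≤ 2. For the lower bound, G contains the cycle 2–3–0–1–2, so G is not a forest; only forests have treewidth ≤ 1, hence tw(G) ≥ 2. The upper and lower bounds meet at 2, so that is the treewidth.

2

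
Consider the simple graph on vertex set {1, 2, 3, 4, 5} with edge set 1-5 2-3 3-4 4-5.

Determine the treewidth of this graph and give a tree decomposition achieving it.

Treewidth 1.
One such decomposition:
Bags: B1 = {2, 3}  B2 = {3, 4}  B3 = {4, 5}  B4 = {1, 5}
Tree: B1–B2, B2–B3, B3–B4

The largest bag has 2 vertices, giving width 1; this decomposition certifies tw(G) ≤ 1. G has an edge, so its treewidth is at least 1. The upper and lower bounds meet at 1, so that is the treewidth.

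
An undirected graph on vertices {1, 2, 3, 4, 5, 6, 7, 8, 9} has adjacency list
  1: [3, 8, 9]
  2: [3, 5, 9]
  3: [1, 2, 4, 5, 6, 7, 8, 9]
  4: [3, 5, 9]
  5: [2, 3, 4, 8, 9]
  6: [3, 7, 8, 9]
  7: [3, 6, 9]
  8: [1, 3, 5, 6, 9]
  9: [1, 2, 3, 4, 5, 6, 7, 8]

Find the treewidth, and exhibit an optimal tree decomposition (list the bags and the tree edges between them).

Treewidth 3.
One optimal decomposition is:
Bags: B1 = {3, 4, 5, 9}  B2 = {3, 5, 8, 9}  B3 = {3, 6, 8, 9}  B4 = {2, 3, 5, 9}  B5 = {1, 3, 8, 9}  B6 = {3, 6, 7, 9}
Tree: B1–B2, B2–B3, B2–B4, B3–B5, B3–B6

The largest bag has 4 vertices, giving width 3; this decomposition certifies tw(G) ≤ 3. On the other hand G contains the 4-clique {1, 3, 8, 9}. A clique must lie in a single bag of any decomposition, so no decomposition can have width below 3. The upper and lower bounds meet at 3, so that is the treewidth.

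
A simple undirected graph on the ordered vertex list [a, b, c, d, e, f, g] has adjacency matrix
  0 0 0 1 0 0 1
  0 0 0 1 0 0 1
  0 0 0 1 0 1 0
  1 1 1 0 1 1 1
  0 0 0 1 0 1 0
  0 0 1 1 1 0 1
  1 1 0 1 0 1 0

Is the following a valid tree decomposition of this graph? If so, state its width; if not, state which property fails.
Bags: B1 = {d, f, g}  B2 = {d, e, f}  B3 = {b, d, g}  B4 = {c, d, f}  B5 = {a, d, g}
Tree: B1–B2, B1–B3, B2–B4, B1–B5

Yes; width 2.

Vertex coverage: the bags together contain {a, b, c, d, e, f, g}, the full vertex set. Edge coverage: each edge of G has both endpoints in at least one bag. Running intersection: for every vertex, the bags containing it form a connected subtree. All three properties hold, so this is a valid tree decomposition of width max|bag| − 1 = 2, and hence tw(G) ≤ 2.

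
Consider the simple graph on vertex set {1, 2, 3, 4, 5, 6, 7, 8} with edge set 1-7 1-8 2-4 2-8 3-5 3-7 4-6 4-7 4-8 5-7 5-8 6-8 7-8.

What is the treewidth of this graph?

A width-2 tree decomposition is:
Bags: B1 = {1, 7, 8}  B2 = {5, 7, 8}  B3 = {3, 5, 7}  B4 = {4, 7, 8}  B5 = {4, 6, 8}  B6 = {2, 4, 8}
Tree: B1–B2, B2–B3, B2–B4, B4–B5, B5–B6
Each bag holds 3 vertices, so the decomposition has width 2, which upper-bounds the treewidth. On the other hand G contains the 3-clique {1, 7, 8}. A clique must lie in a single bag of any decomposition, so no decomposition can have width below 2. Hence tw(G) = 2 exactly.

2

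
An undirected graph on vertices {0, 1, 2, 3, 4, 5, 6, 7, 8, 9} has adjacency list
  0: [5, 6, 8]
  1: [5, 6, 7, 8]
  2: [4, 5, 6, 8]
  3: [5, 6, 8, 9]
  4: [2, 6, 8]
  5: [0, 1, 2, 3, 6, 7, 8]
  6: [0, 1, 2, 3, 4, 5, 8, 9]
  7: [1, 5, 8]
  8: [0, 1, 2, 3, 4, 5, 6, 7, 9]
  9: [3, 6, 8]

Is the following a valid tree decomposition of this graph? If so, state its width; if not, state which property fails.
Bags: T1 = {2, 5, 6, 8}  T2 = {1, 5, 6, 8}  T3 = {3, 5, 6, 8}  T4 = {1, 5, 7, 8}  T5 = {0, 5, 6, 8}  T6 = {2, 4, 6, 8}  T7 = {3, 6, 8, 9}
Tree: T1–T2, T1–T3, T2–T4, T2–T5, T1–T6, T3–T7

Yes; width 3.

Every vertex of G appears in some bag (union = {0, 1, 2, 3, 4, 5, 6, 7, 8, 9}); every edge is covered by a bag; and for each vertex v the set of bags containing v is connected in the bag tree. The decomposition is therefore valid. The largest bag has 4 vertices, so the width is 3.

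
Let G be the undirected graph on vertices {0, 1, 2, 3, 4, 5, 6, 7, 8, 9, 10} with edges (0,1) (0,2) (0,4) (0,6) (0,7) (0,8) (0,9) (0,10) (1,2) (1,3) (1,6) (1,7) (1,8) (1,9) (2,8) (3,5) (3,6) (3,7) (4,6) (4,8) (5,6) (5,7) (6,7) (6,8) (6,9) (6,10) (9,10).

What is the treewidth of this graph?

3

A width-3 tree decomposition is:
Bags: B1 = {3, 5, 6, 7}  B2 = {1, 3, 6, 7}  B3 = {0, 1, 6, 7}  B4 = {0, 1, 6, 8}  B5 = {0, 1, 6, 9}  B6 = {0, 1, 2, 8}  B7 = {0, 4, 6, 8}  B8 = {0, 6, 9, 10}
Tree: B1–B2, B2–B3, B3–B4, B4–B5, B4–B6, B4–B7, B5–B8
The largest bag has 4 vertices, giving width 3; this decomposition certifies tw(G) ≤ 3. Conversely, {0, 1, 2, 8} is a clique of size 4, and the vertices of any clique must share a bag in every tree decomposition; so some bag has ≥ 4 vertices and tw(G) ≥ 3. The upper and lower bounds meet at 3, so that is the treewidth.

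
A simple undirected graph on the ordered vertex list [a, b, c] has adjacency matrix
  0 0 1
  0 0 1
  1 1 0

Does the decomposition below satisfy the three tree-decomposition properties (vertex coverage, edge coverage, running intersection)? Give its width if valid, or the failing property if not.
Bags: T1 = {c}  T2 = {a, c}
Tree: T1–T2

A tree decomposition must satisfy three properties: every vertex lies in some bag; for every edge, both endpoints lie together in some bag; and for every vertex, the bags containing it form a connected subtree. Here vertex b appears in no bag, so the decomposition is invalid.

No — vertex b appears in no bag.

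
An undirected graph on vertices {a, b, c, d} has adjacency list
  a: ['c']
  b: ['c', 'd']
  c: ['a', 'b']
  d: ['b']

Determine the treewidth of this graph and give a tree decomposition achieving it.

Treewidth 1.
One optimal decomposition is:
Bags: B1 = {b, c}  B2 = {b, d}  B3 = {a, c}
Tree: B1–B2, B1–B3

Each bag holds 2 vertices, so the decomposition has width 1, which upper-bounds the treewidth. Any graph with an edge has treewidth ≥ 1, and G has the edge b–c. The upper and lower bounds meet at 1, so that is the treewidth.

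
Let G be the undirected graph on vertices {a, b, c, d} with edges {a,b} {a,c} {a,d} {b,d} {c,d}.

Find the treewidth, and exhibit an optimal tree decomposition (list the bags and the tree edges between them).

Treewidth 2.
One such decomposition:
Bags: B1 = {a, b, d}  B2 = {a, c, d}
Tree: B1–B2

The largest bag has 3 vertices, giving width 2; this decomposition certifies tw(G) ≤ 2. For the lower bound, the 3 vertices {a, c, d} are pairwise adjacent, and any tree decomposition puts a clique entirely inside one bag — forcing width ≥ 2. Hence tw(G) = 2 exactly.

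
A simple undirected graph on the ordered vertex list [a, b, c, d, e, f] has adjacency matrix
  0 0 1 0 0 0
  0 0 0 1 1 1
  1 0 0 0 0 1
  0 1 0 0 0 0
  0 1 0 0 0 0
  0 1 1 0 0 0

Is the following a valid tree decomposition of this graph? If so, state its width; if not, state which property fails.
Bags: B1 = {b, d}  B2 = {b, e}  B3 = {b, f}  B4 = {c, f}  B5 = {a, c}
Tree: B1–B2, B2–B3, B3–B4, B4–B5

Yes; width 1.

Checking the three conditions: (i) the bags cover all of {a, b, c, d, e, f}; (ii) for each edge, some bag contains both endpoints; (iii) the bags containing any fixed vertex form a subtree. All hold, so the decomposition is valid with width 2 − 1 = 1.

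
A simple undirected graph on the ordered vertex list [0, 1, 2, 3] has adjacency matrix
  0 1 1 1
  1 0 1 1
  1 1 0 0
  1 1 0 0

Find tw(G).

2

A width-2 tree decomposition is:
Bags: B1 = {0, 1, 3}  B2 = {0, 1, 2}
Tree: B1–B2
Every bag has size at most 3, so the width is 3 − 1 = 2 and tw(G) ≤ 2. For the lower bound, the 3 vertices {0, 1, 2} are pairwise adjacent, and any tree decomposition puts a clique entirely inside one bag — forcing width ≥ 2. Combining the bounds, tw(G) = 2.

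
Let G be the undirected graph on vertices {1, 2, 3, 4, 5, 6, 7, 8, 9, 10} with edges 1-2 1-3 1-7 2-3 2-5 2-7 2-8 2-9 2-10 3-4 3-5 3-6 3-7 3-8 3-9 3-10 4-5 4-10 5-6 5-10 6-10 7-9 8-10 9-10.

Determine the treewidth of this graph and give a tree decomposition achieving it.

Each bag holds 4 vertices, so the decomposition has width 3, which upper-bounds the treewidth. Conversely, {1, 2, 3, 7} is a clique of size 4, and the vertices of any clique must share a bag in every tree decomposition; so some bag has ≥ 4 vertices and tw(G) ≥ 3. Therefore the treewidth is 3.

Treewidth 3.
Bags: B1 = {3, 4, 5, 10}  B2 = {2, 3, 5, 10}  B3 = {3, 5, 6, 10}  B4 = {2, 3, 8, 10}  B5 = {2, 3, 9, 10}  B6 = {2, 3, 7, 9}  B7 = {1, 2, 3, 7}
Tree: B1–B2, B2–B3, B2–B4, B4–B5, B5–B6, B6–B7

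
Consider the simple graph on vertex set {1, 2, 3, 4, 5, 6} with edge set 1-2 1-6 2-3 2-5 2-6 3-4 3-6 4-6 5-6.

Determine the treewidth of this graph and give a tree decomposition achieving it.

Every bag has size at most 3, so the width is 3 − 1 = 2 and tw(G) ≤ 2. Conversely, {1, 2, 6} is a clique of size 3, and the vertices of any clique must share a bag in every tree decomposition; so some bag has ≥ 3 vertices and tw(G) ≥ 2. Hence tw(G) = 2 exactly.

Treewidth 2.
One such decomposition:
Bags: B1 = {2, 5, 6}  B2 = {1, 2, 6}  B3 = {2, 3, 6}  B4 = {3, 4, 6}
Tree: B1–B2, B2–B3, B3–B4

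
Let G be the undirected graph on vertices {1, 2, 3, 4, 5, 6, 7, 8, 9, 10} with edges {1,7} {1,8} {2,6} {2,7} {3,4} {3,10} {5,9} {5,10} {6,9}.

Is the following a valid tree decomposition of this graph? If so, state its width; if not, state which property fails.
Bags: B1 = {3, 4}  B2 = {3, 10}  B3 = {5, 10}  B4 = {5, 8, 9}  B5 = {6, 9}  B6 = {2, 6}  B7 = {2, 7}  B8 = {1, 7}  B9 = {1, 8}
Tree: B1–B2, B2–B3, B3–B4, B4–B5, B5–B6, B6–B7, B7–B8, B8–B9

No — bags containing vertex 8 are not connected in the tree.

A tree decomposition must satisfy three properties: every vertex lies in some bag; for every edge, both endpoints lie together in some bag; and for every vertex, the bags containing it form a connected subtree. Here bags containing vertex 8 are not connected in the tree, so the decomposition is invalid.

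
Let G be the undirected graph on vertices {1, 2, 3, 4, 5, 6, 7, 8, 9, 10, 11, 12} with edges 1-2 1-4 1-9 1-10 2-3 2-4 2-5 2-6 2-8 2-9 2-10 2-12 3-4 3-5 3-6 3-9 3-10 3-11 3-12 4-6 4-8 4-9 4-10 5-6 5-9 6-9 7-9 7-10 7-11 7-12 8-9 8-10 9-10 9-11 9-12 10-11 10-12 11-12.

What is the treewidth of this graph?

A width-4 tree decomposition is:
Bags: B1 = {1, 2, 4, 9, 10}  B2 = {2, 3, 4, 9, 10}  B3 = {2, 3, 4, 6, 9}  B4 = {2, 3, 9, 10, 12}  B5 = {3, 9, 10, 11, 12}  B6 = {2, 3, 5, 6, 9}  B7 = {2, 4, 8, 9, 10}  B8 = {7, 9, 10, 11, 12}
Tree: B1–B2, B2–B3, B2–B4, B4–B5, B3–B6, B1–B7, B5–B8
Each bag holds 5 vertices, so the decomposition has width 4, which upper-bounds the treewidth. Conversely, {2, 4, 8, 9, 10} is a clique of size 5, and the vertices of any clique must share a bag in every tree decomposition; so some bag has ≥ 5 vertices and tw(G) ≥ 4. Combining the bounds, tw(G) = 4.

4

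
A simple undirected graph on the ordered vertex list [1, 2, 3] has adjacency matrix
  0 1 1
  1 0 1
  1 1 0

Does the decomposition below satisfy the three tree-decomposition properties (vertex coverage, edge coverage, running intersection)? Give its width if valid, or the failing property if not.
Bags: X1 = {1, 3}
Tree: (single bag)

A tree decomposition must satisfy three properties: every vertex lies in some bag; for every edge, both endpoints lie together in some bag; and for every vertex, the bags containing it form a connected subtree. Here vertex 2 appears in no bag, so the decomposition is invalid.

No — vertex 2 appears in no bag.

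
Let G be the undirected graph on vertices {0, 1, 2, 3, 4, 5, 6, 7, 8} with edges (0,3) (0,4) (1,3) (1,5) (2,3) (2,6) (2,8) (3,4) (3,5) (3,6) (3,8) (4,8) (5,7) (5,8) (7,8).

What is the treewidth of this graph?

A width-2 tree decomposition is:
Bags: B1 = {3, 4, 8}  B2 = {3, 5, 8}  B3 = {2, 3, 8}  B4 = {2, 3, 6}  B5 = {1, 3, 5}  B6 = {0, 3, 4}  B7 = {5, 7, 8}
Tree: B1–B2, B1–B3, B3–B4, B2–B5, B1–B6, B2–B7
Every bag has size at most 3, so the width is 3 − 1 = 2 and tw(G) ≤ 2. For the lower bound, the 3 vertices {0, 3, 4} are pairwise adjacent, and any tree decomposition puts a clique entirely inside one bag — forcing width ≥ 2. Combining the bounds, tw(G) = 2.

2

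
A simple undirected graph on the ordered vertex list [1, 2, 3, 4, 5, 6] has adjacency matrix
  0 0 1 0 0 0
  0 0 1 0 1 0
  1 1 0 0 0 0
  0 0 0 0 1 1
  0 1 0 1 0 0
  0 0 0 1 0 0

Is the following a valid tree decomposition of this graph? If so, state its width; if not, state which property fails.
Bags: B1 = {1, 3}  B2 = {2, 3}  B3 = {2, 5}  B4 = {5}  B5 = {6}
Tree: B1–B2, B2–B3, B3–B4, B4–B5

No — vertex 4 appears in no bag.

A tree decomposition must satisfy three properties: every vertex lies in some bag; for every edge, both endpoints lie together in some bag; and for every vertex, the bags containing it form a connected subtree. Here vertex 4 appears in no bag, so the decomposition is invalid.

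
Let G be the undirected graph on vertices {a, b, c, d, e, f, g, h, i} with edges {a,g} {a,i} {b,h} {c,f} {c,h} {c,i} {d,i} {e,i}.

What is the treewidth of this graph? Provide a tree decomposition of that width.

Treewidth 1.
Bags: B1 = {c, i}  B2 = {a, i}  B3 = {c, h}  B4 = {b, h}  B5 = {c, f}  B6 = {a, g}  B7 = {e, i}  B8 = {d, i}
Tree: B1–B2, B1–B3, B3–B4, B3–B5, B2–B6, B2–B7, B2–B8

Every bag has size at most 2, so the width is 2 − 1 = 1 and tw(G) ≤ 1. Any graph with an edge has treewidth ≥ 1, and G has the edge i–c. Hence tw(G) = 1 exactly.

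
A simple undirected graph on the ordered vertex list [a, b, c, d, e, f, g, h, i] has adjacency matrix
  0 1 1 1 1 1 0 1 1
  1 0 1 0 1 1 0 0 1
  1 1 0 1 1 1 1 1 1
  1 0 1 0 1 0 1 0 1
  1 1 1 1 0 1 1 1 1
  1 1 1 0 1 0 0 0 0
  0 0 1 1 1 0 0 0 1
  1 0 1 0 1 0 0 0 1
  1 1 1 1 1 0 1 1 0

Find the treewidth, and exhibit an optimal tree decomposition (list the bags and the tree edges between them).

Each bag holds 5 vertices, so the decomposition has width 4, which upper-bounds the treewidth. Conversely, {a, b, c, e, f} is a clique of size 5, and the vertices of any clique must share a bag in every tree decomposition; so some bag has ≥ 5 vertices and tw(G) ≥ 4. Combining the bounds, tw(G) = 4.

Treewidth 4.
Bags: B1 = {a, c, d, e, i}  B2 = {c, d, e, g, i}  B3 = {a, b, c, e, i}  B4 = {a, c, e, h, i}  B5 = {a, b, c, e, f}
Tree: B1–B2, B1–B3, B3–B4, B3–B5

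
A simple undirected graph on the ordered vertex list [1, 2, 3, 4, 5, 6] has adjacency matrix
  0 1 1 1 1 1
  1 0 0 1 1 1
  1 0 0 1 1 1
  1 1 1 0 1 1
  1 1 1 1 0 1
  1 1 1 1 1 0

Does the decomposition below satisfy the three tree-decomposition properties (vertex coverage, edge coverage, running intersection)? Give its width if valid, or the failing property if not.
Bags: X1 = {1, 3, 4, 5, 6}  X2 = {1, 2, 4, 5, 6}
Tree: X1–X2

Vertex coverage: the bags together contain {1, 2, 3, 4, 5, 6}, the full vertex set. Edge coverage: each edge of G has both endpoints in at least one bag. Running intersection: for every vertex, the bags containing it form a connected subtree. All three properties hold, so this is a valid tree decomposition of width max|bag| − 1 = 4, and hence tw(G) ≤ 4.

Yes; width 4.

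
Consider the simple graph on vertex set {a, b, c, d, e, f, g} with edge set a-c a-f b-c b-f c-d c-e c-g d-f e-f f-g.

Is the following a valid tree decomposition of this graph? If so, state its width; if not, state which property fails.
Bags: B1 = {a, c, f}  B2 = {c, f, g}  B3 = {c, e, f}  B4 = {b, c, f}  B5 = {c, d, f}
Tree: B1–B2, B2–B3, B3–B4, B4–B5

Yes; width 2.

Checking the three conditions: (i) the bags cover all of {a, b, c, d, e, f, g}; (ii) for each edge, some bag contains both endpoints; (iii) the bags containing any fixed vertex form a subtree. All hold, so the decomposition is valid with width 3 − 1 = 2.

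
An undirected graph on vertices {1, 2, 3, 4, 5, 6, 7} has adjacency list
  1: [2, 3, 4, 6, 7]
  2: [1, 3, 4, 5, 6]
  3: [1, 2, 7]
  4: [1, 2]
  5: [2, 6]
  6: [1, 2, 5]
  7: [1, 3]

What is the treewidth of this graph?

A width-2 tree decomposition is:
Bags: B1 = {1, 3, 7}  B2 = {1, 2, 3}  B3 = {1, 2, 4}  B4 = {1, 2, 6}  B5 = {2, 5, 6}
Tree: B1–B2, B2–B3, B2–B4, B4–B5
Every bag has size at most 3, so the width is 3 − 1 = 2 and tw(G) ≤ 2. On the other hand G contains the 3-clique {1, 2, 3}. A clique must lie in a single bag of any decomposition, so no decomposition can have width below 2. The upper and lower bounds meet at 2, so that is the treewidth.

2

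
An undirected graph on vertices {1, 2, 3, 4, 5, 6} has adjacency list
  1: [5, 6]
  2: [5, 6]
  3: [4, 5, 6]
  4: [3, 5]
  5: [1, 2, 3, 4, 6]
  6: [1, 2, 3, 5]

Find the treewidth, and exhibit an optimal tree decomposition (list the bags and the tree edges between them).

Treewidth 2.
One optimal decomposition is:
Bags: B1 = {2, 5, 6}  B2 = {3, 5, 6}  B3 = {1, 5, 6}  B4 = {3, 4, 5}
Tree: B1–B2, B1–B3, B2–B4

Each bag holds 3 vertices, so the decomposition has width 2, which upper-bounds the treewidth. For the lower bound, the 3 vertices {3, 4, 5} are pairwise adjacent, and any tree decomposition puts a clique entirely inside one bag — forcing width ≥ 2. Hence tw(G) = 2 exactly.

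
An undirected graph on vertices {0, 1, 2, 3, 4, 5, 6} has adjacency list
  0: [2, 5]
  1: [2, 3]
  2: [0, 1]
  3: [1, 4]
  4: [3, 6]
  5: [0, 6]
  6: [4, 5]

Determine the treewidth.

A width-2 tree decomposition is:
Bags: B1 = {0, 2, 5}  B2 = {2, 5, 6}  B3 = {2, 4, 6}  B4 = {2, 3, 4}  B5 = {1, 2, 3}
Tree: B1–B2, B2–B3, B3–B4, B4–B5
Each bag holds 3 vertices, so the decomposition has width 2, which upper-bounds the treewidth. The edges 2–0–5–6–4–3–1–2 form a cycle, so G is not a tree and its treewidth is at least 2. Hence tw(G) = 2 exactly.

2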